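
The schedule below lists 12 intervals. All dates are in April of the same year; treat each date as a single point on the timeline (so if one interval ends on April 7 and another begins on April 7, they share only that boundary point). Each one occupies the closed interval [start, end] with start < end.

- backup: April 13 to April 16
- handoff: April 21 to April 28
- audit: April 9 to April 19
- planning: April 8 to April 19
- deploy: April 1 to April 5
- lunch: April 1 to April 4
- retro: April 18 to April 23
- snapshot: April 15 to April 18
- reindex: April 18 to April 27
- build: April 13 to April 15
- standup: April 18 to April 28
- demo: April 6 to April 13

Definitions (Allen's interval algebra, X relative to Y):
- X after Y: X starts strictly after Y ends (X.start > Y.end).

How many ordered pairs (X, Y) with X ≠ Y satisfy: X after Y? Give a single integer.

Checking all 132 ordered pairs for relation 'after'; matching pairs in alphabetical order:
(audit, deploy): audit after deploy ✓
(audit, lunch): audit after lunch ✓
(backup, deploy): backup after deploy ✓
(backup, lunch): backup after lunch ✓
(build, deploy): build after deploy ✓
(build, lunch): build after lunch ✓
(demo, deploy): demo after deploy ✓
(demo, lunch): demo after lunch ✓
(handoff, audit): handoff after audit ✓
(handoff, backup): handoff after backup ✓
(handoff, build): handoff after build ✓
(handoff, demo): handoff after demo ✓
(handoff, deploy): handoff after deploy ✓
(handoff, lunch): handoff after lunch ✓
(handoff, planning): handoff after planning ✓
(handoff, snapshot): handoff after snapshot ✓
(planning, deploy): planning after deploy ✓
(planning, lunch): planning after lunch ✓
(reindex, backup): reindex after backup ✓
(reindex, build): reindex after build ✓
(reindex, demo): reindex after demo ✓
(reindex, deploy): reindex after deploy ✓
(reindex, lunch): reindex after lunch ✓
(retro, backup): retro after backup ✓
... plus 12 further pairs not listed.
Count: 36.

36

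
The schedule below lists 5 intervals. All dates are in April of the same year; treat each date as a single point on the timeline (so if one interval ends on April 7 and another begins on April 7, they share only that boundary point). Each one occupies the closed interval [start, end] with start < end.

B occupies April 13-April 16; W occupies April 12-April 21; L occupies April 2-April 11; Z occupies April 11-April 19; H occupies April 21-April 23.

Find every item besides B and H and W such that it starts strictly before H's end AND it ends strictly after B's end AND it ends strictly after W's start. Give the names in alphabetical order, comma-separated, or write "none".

Z

Conditions: its start is strictly before H's end (X.start < April 23) AND its end is strictly after B's end (X.end > April 16) AND its end is strictly after W's start (X.end > April 12).
L: start April 2 < April 23? ✓; end April 11 > April 16? ✗; end April 11 > April 12? ✗ → no.
Z: start April 11 < April 23? ✓; end April 19 > April 16? ✓; end April 19 > April 12? ✓ → yes.
Result: Z.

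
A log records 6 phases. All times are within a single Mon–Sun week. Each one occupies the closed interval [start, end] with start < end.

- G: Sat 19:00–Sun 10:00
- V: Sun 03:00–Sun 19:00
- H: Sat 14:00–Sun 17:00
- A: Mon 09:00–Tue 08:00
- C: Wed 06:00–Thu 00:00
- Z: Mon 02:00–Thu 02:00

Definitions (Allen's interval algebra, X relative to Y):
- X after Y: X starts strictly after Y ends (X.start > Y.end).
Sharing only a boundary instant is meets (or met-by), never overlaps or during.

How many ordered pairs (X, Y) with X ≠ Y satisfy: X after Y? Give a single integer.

10

Checking all 30 ordered pairs for relation 'after'; matching pairs in alphabetical order:
(C, A): C after A ✓
(G, A): G after A ✓
(G, C): G after C ✓
(G, Z): G after Z ✓
(H, A): H after A ✓
(H, C): H after C ✓
(H, Z): H after Z ✓
(V, A): V after A ✓
(V, C): V after C ✓
(V, Z): V after Z ✓
Count: 10.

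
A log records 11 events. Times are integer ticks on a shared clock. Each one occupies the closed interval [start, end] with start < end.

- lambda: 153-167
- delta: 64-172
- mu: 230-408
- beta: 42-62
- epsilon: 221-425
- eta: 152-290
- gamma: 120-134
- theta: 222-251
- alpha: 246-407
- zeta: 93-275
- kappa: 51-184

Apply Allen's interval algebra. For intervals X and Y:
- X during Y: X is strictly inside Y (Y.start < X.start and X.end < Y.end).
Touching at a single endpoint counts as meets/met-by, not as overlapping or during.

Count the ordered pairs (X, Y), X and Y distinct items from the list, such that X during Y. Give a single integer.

14

Checking all 110 ordered pairs for relation 'during'; matching pairs in alphabetical order:
(alpha, epsilon): alpha during epsilon ✓
(alpha, mu): alpha during mu ✓
(delta, kappa): delta during kappa ✓
(gamma, delta): gamma during delta ✓
(gamma, kappa): gamma during kappa ✓
(gamma, zeta): gamma during zeta ✓
(lambda, delta): lambda during delta ✓
(lambda, eta): lambda during eta ✓
(lambda, kappa): lambda during kappa ✓
(lambda, zeta): lambda during zeta ✓
(mu, epsilon): mu during epsilon ✓
(theta, epsilon): theta during epsilon ✓
(theta, eta): theta during eta ✓
(theta, zeta): theta during zeta ✓
Count: 14.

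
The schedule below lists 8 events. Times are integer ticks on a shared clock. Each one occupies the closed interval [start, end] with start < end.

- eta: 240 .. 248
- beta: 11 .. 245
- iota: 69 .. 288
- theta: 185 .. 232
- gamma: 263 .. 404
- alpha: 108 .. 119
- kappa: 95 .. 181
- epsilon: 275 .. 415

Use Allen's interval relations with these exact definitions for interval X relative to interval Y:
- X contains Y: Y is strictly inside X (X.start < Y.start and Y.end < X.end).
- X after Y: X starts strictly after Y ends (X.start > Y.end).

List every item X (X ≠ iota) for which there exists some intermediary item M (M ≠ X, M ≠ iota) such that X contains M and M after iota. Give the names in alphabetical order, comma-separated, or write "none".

none

Target iota = [69, 288].
Intermediaries M with M after iota: none.
Union: none.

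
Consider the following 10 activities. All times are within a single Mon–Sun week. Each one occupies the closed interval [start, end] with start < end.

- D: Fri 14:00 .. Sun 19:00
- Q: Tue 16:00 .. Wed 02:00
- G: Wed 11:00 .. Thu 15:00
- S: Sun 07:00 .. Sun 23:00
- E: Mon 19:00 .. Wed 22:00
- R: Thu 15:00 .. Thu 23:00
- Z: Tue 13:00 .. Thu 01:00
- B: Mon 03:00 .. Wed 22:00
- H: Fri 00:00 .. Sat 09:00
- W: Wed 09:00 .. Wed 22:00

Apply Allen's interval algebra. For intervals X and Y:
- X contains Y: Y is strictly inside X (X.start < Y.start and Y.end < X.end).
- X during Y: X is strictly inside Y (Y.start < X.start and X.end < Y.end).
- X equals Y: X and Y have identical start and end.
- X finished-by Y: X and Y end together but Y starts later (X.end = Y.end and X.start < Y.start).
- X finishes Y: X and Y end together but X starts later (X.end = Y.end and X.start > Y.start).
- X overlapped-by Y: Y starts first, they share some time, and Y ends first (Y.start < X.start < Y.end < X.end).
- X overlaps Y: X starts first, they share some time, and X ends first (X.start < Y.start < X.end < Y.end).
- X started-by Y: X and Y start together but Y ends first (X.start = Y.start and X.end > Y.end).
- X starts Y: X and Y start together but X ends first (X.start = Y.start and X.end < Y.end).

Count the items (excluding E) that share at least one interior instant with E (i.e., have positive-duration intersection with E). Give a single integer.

5

Target E = [Mon 19:00, Wed 22:00].
B [Mon 03:00, Wed 22:00] → finished-by → counts.
D [Fri 14:00, Sun 19:00] → after → no.
G [Wed 11:00, Thu 15:00] → overlapped-by → counts.
H [Fri 00:00, Sat 09:00] → after → no.
Q [Tue 16:00, Wed 02:00] → during → counts.
R [Thu 15:00, Thu 23:00] → after → no.
S [Sun 07:00, Sun 23:00] → after → no.
W [Wed 09:00, Wed 22:00] → finishes → counts.
Z [Tue 13:00, Thu 01:00] → overlapped-by → counts.
Total: 5.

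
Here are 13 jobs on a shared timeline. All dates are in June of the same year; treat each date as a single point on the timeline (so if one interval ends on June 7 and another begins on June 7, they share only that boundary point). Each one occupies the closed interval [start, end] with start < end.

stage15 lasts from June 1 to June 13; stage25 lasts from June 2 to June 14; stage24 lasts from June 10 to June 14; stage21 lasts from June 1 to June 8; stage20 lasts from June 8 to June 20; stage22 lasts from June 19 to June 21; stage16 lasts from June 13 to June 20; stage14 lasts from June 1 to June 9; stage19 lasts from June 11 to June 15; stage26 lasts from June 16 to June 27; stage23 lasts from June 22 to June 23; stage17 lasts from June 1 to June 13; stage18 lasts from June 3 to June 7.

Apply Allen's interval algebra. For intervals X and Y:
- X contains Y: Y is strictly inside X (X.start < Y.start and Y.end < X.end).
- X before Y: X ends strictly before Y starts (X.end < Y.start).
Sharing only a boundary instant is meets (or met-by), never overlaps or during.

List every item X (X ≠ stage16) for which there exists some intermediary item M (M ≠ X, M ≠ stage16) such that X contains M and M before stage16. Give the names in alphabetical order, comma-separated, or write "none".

stage14, stage15, stage17, stage21, stage25

Target stage16 = [June 13, June 20].
Intermediaries M with M before stage16: stage14, stage18, stage21.
Via stage14 — items with X contains stage14: none.
Via stage18 — items with X contains stage18: stage14, stage15, stage17, stage21, stage25.
Via stage21 — items with X contains stage21: none.
Union: stage14, stage15, stage17, stage21, stage25.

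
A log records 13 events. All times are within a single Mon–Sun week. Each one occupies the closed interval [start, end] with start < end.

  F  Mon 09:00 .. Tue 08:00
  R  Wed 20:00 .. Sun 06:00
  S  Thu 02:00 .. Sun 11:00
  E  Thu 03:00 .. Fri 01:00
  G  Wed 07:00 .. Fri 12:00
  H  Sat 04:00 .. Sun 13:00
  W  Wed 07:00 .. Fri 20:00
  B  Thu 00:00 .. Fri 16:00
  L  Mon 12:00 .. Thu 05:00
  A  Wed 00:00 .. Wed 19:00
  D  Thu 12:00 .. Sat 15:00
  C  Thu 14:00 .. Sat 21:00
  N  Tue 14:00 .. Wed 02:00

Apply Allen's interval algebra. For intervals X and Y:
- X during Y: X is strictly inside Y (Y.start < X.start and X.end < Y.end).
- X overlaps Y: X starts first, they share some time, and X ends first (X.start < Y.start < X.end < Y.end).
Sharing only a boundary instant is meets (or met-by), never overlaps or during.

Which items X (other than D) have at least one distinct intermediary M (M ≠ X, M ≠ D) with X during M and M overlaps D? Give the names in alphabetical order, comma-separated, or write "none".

Target D = [Thu 12:00, Sat 15:00].
Intermediaries M with M overlaps D: B, E, G, W.
Via B — items with X during B: E.
Via E — items with X during E: none.
Via G — items with X during G: E.
Via W — items with X during W: B, E.
Union: B, E.

B, E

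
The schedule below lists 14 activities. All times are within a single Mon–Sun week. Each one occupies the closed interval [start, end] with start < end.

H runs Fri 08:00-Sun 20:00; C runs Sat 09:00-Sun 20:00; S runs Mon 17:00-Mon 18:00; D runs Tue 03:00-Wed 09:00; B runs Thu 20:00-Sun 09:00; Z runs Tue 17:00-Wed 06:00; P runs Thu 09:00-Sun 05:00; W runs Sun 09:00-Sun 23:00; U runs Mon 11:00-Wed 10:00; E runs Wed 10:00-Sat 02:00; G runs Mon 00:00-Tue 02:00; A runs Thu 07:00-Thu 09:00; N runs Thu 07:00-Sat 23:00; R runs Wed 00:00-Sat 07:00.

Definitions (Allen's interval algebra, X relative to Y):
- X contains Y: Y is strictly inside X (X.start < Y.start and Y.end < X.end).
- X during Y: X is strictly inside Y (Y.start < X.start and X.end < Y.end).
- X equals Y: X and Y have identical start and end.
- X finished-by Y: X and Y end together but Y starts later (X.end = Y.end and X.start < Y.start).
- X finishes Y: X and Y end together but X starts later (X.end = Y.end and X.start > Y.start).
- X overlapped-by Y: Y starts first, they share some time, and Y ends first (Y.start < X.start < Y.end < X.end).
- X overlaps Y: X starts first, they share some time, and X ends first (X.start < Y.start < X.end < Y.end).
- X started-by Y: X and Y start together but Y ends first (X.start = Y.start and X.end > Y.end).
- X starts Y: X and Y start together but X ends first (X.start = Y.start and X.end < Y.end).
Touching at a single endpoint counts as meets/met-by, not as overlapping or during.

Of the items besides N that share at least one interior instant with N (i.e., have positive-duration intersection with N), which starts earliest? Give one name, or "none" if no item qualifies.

Target N = [Thu 07:00, Sat 23:00].
A [Thu 07:00, Thu 09:00] → starts → candidate.
B [Thu 20:00, Sun 09:00] → overlapped-by → candidate.
C [Sat 09:00, Sun 20:00] → overlapped-by → candidate.
D [Tue 03:00, Wed 09:00] → before → excluded.
E [Wed 10:00, Sat 02:00] → overlaps → candidate.
G [Mon 00:00, Tue 02:00] → before → excluded.
H [Fri 08:00, Sun 20:00] → overlapped-by → candidate.
P [Thu 09:00, Sun 05:00] → overlapped-by → candidate.
R [Wed 00:00, Sat 07:00] → overlaps → candidate.
S [Mon 17:00, Mon 18:00] → before → excluded.
U [Mon 11:00, Wed 10:00] → before → excluded.
W [Sun 09:00, Sun 23:00] → after → excluded.
Z [Tue 17:00, Wed 06:00] → before → excluded.
Among candidates, earliest start is Wed 00:00 → R.

R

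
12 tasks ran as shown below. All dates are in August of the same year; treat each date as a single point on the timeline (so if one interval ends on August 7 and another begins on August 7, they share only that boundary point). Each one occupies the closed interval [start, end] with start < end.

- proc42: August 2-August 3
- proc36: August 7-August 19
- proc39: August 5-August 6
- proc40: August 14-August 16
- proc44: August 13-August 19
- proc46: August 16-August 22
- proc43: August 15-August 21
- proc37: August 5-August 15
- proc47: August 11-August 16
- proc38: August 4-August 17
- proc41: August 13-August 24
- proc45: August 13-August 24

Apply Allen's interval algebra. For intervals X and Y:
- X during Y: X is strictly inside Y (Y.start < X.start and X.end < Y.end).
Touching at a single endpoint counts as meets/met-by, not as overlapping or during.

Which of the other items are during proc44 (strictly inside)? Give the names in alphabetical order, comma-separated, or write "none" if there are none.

proc40

Target proc44 = [August 13, August 19].
proc36 [August 7, August 19] → finished-by → no.
proc37 [August 5, August 15] → overlaps → no.
proc38 [August 4, August 17] → overlaps → no.
proc39 [August 5, August 6] → before → no.
proc40 [August 14, August 16] → during → yes.
proc41 [August 13, August 24] → started-by → no.
proc42 [August 2, August 3] → before → no.
proc43 [August 15, August 21] → overlapped-by → no.
proc45 [August 13, August 24] → started-by → no.
proc46 [August 16, August 22] → overlapped-by → no.
proc47 [August 11, August 16] → overlaps → no.
Result: proc40.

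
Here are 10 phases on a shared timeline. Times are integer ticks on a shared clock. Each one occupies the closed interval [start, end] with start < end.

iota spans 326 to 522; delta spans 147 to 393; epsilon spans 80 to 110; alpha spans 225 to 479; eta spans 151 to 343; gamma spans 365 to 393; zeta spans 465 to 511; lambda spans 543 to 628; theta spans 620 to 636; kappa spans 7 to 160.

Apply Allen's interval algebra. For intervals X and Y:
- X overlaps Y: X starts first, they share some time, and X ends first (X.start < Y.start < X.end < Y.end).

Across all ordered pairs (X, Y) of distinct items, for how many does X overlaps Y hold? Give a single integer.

9

Checking all 90 ordered pairs for relation 'overlaps'; matching pairs in alphabetical order:
(alpha, iota): alpha overlaps iota ✓
(alpha, zeta): alpha overlaps zeta ✓
(delta, alpha): delta overlaps alpha ✓
(delta, iota): delta overlaps iota ✓
(eta, alpha): eta overlaps alpha ✓
(eta, iota): eta overlaps iota ✓
(kappa, delta): kappa overlaps delta ✓
(kappa, eta): kappa overlaps eta ✓
(lambda, theta): lambda overlaps theta ✓
Count: 9.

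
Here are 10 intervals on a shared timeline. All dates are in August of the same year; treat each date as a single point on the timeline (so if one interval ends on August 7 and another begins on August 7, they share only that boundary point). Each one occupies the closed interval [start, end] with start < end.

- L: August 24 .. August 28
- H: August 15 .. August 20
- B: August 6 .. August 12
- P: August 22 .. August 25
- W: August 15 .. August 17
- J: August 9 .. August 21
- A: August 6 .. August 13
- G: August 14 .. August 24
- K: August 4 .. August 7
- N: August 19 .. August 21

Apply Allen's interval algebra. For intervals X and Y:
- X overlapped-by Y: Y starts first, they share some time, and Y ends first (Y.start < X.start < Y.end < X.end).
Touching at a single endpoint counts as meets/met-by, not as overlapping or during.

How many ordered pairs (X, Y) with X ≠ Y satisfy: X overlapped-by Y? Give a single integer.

Checking all 90 ordered pairs for relation 'overlapped-by'; matching pairs in alphabetical order:
(A, K): A overlapped-by K ✓
(B, K): B overlapped-by K ✓
(G, J): G overlapped-by J ✓
(J, A): J overlapped-by A ✓
(J, B): J overlapped-by B ✓
(L, P): L overlapped-by P ✓
(N, H): N overlapped-by H ✓
(P, G): P overlapped-by G ✓
Count: 8.

8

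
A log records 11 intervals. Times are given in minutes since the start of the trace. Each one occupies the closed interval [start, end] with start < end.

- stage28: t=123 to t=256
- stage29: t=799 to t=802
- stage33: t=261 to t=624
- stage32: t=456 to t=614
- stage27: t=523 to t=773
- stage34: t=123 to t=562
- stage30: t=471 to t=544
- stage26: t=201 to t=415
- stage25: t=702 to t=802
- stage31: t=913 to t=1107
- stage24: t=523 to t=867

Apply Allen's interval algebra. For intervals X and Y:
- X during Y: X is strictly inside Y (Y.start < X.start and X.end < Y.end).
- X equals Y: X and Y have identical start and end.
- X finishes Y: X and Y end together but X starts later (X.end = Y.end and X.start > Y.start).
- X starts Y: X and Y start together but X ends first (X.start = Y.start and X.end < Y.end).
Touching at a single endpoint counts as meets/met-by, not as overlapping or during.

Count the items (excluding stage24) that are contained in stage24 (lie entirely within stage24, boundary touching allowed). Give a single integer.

Target stage24 = [t=523, t=867].
stage25 [t=702, t=802] → during → counts.
stage26 [t=201, t=415] → before → no.
stage27 [t=523, t=773] → starts → counts.
stage28 [t=123, t=256] → before → no.
stage29 [t=799, t=802] → during → counts.
stage30 [t=471, t=544] → overlaps → no.
stage31 [t=913, t=1107] → after → no.
stage32 [t=456, t=614] → overlaps → no.
stage33 [t=261, t=624] → overlaps → no.
stage34 [t=123, t=562] → overlaps → no.
Total: 3.

3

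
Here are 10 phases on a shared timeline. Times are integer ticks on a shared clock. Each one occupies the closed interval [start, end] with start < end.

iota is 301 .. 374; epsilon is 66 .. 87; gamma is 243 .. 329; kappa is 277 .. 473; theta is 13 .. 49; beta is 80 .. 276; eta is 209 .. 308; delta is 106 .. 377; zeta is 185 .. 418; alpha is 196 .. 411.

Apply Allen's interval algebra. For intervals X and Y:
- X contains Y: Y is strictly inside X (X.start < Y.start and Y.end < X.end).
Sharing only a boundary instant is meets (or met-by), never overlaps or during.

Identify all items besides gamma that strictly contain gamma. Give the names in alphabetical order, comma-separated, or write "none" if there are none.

Target gamma = [243, 329].
alpha [196, 411] → contains → yes.
beta [80, 276] → overlaps → no.
delta [106, 377] → contains → yes.
epsilon [66, 87] → before → no.
eta [209, 308] → overlaps → no.
iota [301, 374] → overlapped-by → no.
kappa [277, 473] → overlapped-by → no.
theta [13, 49] → before → no.
zeta [185, 418] → contains → yes.
Result: alpha, delta, zeta.

alpha, delta, zeta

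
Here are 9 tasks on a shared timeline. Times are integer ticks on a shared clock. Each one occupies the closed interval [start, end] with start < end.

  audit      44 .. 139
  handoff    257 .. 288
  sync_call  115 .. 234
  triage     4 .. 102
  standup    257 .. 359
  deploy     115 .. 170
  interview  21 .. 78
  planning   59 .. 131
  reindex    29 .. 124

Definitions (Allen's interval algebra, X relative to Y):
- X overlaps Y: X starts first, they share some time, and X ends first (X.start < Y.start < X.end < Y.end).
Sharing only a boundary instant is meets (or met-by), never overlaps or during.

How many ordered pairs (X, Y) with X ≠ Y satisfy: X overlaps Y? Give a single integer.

Checking all 72 ordered pairs for relation 'overlaps'; matching pairs in alphabetical order:
(audit, deploy): audit overlaps deploy ✓
(audit, sync_call): audit overlaps sync_call ✓
(interview, audit): interview overlaps audit ✓
(interview, planning): interview overlaps planning ✓
(interview, reindex): interview overlaps reindex ✓
(planning, deploy): planning overlaps deploy ✓
(planning, sync_call): planning overlaps sync_call ✓
(reindex, audit): reindex overlaps audit ✓
(reindex, deploy): reindex overlaps deploy ✓
(reindex, planning): reindex overlaps planning ✓
(reindex, sync_call): reindex overlaps sync_call ✓
(triage, audit): triage overlaps audit ✓
(triage, planning): triage overlaps planning ✓
(triage, reindex): triage overlaps reindex ✓
Count: 14.

14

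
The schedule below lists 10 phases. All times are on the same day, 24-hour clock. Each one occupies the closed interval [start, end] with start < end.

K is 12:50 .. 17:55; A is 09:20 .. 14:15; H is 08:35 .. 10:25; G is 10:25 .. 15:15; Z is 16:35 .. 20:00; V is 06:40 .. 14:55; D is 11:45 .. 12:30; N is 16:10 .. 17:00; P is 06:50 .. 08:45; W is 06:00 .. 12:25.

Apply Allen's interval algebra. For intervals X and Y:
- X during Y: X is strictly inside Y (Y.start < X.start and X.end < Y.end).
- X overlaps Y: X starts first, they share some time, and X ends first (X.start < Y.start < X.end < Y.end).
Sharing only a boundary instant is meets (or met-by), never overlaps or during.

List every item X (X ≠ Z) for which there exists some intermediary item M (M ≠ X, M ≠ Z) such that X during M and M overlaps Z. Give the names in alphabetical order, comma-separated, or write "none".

Target Z = [16:35, 20:00].
Intermediaries M with M overlaps Z: K, N.
Via K — items with X during K: N.
Via N — items with X during N: none.
Union: N.

N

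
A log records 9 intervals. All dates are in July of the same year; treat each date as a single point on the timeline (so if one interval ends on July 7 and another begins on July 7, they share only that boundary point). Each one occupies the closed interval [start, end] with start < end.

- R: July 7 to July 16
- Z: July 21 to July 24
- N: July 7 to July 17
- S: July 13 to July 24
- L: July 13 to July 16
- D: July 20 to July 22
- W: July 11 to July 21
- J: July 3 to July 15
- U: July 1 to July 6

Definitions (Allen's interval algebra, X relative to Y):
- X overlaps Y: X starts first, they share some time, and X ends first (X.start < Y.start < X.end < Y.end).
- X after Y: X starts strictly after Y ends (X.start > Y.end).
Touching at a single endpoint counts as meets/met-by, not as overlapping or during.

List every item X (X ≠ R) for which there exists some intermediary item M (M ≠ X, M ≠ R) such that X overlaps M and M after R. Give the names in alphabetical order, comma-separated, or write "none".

Target R = [July 7, July 16].
Intermediaries M with M after R: D, Z.
Via D — items with X overlaps D: W.
Via Z — items with X overlaps Z: D.
Union: D, W.

D, W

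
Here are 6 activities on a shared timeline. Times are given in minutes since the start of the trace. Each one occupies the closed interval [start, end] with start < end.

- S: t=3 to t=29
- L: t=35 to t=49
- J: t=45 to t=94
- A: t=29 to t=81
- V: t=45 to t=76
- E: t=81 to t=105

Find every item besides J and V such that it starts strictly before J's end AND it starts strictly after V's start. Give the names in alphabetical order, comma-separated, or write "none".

E

Conditions: its start is strictly before J's end (X.start < t=94) AND its start is strictly after V's start (X.start > t=45).
A: start t=29 < t=94? ✓; start t=29 > t=45? ✗ → no.
E: start t=81 < t=94? ✓; start t=81 > t=45? ✓ → yes.
L: start t=35 < t=94? ✓; start t=35 > t=45? ✗ → no.
S: start t=3 < t=94? ✓; start t=3 > t=45? ✗ → no.
Result: E.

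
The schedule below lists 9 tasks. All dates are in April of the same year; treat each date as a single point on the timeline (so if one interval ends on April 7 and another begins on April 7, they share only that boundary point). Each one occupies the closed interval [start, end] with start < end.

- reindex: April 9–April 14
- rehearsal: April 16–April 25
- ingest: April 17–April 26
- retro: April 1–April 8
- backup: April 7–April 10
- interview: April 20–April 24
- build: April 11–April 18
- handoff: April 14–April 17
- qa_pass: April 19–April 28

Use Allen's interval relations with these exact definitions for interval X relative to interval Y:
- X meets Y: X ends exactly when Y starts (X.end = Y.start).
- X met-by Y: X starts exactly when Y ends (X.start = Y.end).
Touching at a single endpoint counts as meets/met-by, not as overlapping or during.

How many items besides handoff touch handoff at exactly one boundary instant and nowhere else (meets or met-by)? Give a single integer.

Target handoff = [April 14, April 17].
backup [April 7, April 10] → before → no.
build [April 11, April 18] → contains → no.
ingest [April 17, April 26] → met-by → counts.
interview [April 20, April 24] → after → no.
qa_pass [April 19, April 28] → after → no.
rehearsal [April 16, April 25] → overlapped-by → no.
reindex [April 9, April 14] → meets → counts.
retro [April 1, April 8] → before → no.
Total: 2.

2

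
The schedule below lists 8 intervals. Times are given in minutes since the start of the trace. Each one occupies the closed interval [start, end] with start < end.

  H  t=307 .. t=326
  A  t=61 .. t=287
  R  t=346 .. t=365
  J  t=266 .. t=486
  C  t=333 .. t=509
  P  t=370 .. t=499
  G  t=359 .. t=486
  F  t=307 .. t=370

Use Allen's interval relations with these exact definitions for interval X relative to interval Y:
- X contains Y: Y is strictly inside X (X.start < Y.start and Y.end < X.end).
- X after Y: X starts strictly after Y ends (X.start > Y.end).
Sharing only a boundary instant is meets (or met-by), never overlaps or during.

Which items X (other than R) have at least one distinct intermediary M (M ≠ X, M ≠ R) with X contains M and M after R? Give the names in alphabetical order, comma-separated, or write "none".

Target R = [t=346, t=365].
Intermediaries M with M after R: P.
Via P — items with X contains P: C.
Union: C.

C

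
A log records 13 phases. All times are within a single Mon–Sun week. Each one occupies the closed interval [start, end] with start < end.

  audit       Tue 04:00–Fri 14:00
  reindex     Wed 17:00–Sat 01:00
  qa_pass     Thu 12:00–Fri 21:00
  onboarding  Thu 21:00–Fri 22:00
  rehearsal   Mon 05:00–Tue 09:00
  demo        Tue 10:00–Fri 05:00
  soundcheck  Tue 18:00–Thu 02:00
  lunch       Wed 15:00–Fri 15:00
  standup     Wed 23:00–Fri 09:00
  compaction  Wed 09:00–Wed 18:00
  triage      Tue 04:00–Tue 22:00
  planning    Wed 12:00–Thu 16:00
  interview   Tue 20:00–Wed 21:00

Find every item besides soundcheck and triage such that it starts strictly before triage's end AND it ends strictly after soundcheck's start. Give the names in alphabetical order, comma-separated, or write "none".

audit, demo, interview

Conditions: its start is strictly before triage's end (X.start < Tue 22:00) AND its end is strictly after soundcheck's start (X.end > Tue 18:00).
audit: start Tue 04:00 < Tue 22:00? ✓; end Fri 14:00 > Tue 18:00? ✓ → yes.
compaction: start Wed 09:00 < Tue 22:00? ✗; end Wed 18:00 > Tue 18:00? ✓ → no.
demo: start Tue 10:00 < Tue 22:00? ✓; end Fri 05:00 > Tue 18:00? ✓ → yes.
interview: start Tue 20:00 < Tue 22:00? ✓; end Wed 21:00 > Tue 18:00? ✓ → yes.
lunch: start Wed 15:00 < Tue 22:00? ✗; end Fri 15:00 > Tue 18:00? ✓ → no.
onboarding: start Thu 21:00 < Tue 22:00? ✗; end Fri 22:00 > Tue 18:00? ✓ → no.
planning: start Wed 12:00 < Tue 22:00? ✗; end Thu 16:00 > Tue 18:00? ✓ → no.
qa_pass: start Thu 12:00 < Tue 22:00? ✗; end Fri 21:00 > Tue 18:00? ✓ → no.
rehearsal: start Mon 05:00 < Tue 22:00? ✓; end Tue 09:00 > Tue 18:00? ✗ → no.
reindex: start Wed 17:00 < Tue 22:00? ✗; end Sat 01:00 > Tue 18:00? ✓ → no.
standup: start Wed 23:00 < Tue 22:00? ✗; end Fri 09:00 > Tue 18:00? ✓ → no.
Result: audit, demo, interview.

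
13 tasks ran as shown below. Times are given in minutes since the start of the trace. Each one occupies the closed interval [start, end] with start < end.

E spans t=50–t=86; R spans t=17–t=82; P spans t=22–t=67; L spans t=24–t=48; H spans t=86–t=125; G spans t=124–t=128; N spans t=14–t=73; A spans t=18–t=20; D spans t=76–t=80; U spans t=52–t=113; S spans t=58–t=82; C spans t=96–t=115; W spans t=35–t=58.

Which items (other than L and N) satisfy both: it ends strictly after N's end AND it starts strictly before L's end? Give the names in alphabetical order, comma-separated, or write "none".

Conditions: its end is strictly after N's end (X.end > t=73) AND its start is strictly before L's end (X.start < t=48).
A: end t=20 > t=73? ✗; start t=18 < t=48? ✓ → no.
C: end t=115 > t=73? ✓; start t=96 < t=48? ✗ → no.
D: end t=80 > t=73? ✓; start t=76 < t=48? ✗ → no.
E: end t=86 > t=73? ✓; start t=50 < t=48? ✗ → no.
G: end t=128 > t=73? ✓; start t=124 < t=48? ✗ → no.
H: end t=125 > t=73? ✓; start t=86 < t=48? ✗ → no.
P: end t=67 > t=73? ✗; start t=22 < t=48? ✓ → no.
R: end t=82 > t=73? ✓; start t=17 < t=48? ✓ → yes.
S: end t=82 > t=73? ✓; start t=58 < t=48? ✗ → no.
U: end t=113 > t=73? ✓; start t=52 < t=48? ✗ → no.
W: end t=58 > t=73? ✗; start t=35 < t=48? ✓ → no.
Result: R.

R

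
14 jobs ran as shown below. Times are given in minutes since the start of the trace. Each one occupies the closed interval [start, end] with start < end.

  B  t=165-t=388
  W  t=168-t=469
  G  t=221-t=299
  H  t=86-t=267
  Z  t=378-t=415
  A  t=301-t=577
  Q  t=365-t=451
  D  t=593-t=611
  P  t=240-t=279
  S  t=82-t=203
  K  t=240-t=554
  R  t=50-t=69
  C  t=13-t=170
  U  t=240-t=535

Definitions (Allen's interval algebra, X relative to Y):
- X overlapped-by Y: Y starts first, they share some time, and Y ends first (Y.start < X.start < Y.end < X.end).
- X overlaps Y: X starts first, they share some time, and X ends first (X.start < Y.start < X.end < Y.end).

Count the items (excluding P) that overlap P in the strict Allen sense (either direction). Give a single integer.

Target P = [t=240, t=279].
A [t=301, t=577] → after → no.
B [t=165, t=388] → contains → no.
C [t=13, t=170] → before → no.
D [t=593, t=611] → after → no.
G [t=221, t=299] → contains → no.
H [t=86, t=267] → overlaps → counts.
K [t=240, t=554] → started-by → no.
Q [t=365, t=451] → after → no.
R [t=50, t=69] → before → no.
S [t=82, t=203] → before → no.
U [t=240, t=535] → started-by → no.
W [t=168, t=469] → contains → no.
Z [t=378, t=415] → after → no.
Total: 1.

1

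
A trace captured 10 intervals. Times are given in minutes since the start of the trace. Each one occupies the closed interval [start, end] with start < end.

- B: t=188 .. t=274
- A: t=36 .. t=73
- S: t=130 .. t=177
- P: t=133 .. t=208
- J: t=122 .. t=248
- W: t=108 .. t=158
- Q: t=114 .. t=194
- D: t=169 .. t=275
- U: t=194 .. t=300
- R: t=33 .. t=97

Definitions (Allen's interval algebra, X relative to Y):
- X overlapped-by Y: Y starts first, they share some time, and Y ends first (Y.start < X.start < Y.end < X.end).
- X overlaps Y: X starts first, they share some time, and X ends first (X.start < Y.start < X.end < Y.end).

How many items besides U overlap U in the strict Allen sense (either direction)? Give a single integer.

4

Target U = [t=194, t=300].
A [t=36, t=73] → before → no.
B [t=188, t=274] → overlaps → counts.
D [t=169, t=275] → overlaps → counts.
J [t=122, t=248] → overlaps → counts.
P [t=133, t=208] → overlaps → counts.
Q [t=114, t=194] → meets → no.
R [t=33, t=97] → before → no.
S [t=130, t=177] → before → no.
W [t=108, t=158] → before → no.
Total: 4.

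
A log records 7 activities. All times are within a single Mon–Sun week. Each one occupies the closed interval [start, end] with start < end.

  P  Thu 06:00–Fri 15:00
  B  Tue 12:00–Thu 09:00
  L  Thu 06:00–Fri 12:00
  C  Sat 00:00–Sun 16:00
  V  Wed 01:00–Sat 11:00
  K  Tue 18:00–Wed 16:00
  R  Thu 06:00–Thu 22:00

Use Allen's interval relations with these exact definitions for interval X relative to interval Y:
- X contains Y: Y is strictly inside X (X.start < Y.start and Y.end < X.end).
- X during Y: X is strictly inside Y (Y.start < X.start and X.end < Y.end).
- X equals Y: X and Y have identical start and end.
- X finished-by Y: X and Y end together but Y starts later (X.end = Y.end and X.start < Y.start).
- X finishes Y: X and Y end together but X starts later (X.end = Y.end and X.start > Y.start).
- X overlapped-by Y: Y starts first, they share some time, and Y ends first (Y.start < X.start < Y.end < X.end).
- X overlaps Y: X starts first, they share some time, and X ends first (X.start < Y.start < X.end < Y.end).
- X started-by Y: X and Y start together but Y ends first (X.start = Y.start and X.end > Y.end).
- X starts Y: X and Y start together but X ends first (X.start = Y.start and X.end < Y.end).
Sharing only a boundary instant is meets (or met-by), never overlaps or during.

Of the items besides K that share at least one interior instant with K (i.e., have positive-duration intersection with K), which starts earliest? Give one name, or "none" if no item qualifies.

Target K = [Tue 18:00, Wed 16:00].
B [Tue 12:00, Thu 09:00] → contains → candidate.
C [Sat 00:00, Sun 16:00] → after → excluded.
L [Thu 06:00, Fri 12:00] → after → excluded.
P [Thu 06:00, Fri 15:00] → after → excluded.
R [Thu 06:00, Thu 22:00] → after → excluded.
V [Wed 01:00, Sat 11:00] → overlapped-by → candidate.
Among candidates, earliest start is Tue 12:00 → B.

B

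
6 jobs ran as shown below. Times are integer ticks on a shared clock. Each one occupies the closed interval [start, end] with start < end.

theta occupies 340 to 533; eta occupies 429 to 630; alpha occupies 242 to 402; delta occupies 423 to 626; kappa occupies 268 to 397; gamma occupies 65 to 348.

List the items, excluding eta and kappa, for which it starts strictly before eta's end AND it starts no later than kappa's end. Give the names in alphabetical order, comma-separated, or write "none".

Conditions: its start is strictly before eta's end (X.start < 630) AND its start is no later than kappa's end (X.start <= 397).
alpha: start 242 < 630? ✓; start 242 <= 397? ✓ → yes.
delta: start 423 < 630? ✓; start 423 <= 397? ✗ → no.
gamma: start 65 < 630? ✓; start 65 <= 397? ✓ → yes.
theta: start 340 < 630? ✓; start 340 <= 397? ✓ → yes.
Result: alpha, gamma, theta.

alpha, gamma, theta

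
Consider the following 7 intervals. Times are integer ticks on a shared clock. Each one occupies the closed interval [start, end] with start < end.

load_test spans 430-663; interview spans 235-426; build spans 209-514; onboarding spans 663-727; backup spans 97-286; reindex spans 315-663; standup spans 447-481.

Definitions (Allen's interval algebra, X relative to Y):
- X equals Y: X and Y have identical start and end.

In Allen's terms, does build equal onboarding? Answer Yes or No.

build = [209, 514], onboarding = [663, 727].
Actual relation of build to onboarding: before.
Asked whether 'equals' holds → No.

No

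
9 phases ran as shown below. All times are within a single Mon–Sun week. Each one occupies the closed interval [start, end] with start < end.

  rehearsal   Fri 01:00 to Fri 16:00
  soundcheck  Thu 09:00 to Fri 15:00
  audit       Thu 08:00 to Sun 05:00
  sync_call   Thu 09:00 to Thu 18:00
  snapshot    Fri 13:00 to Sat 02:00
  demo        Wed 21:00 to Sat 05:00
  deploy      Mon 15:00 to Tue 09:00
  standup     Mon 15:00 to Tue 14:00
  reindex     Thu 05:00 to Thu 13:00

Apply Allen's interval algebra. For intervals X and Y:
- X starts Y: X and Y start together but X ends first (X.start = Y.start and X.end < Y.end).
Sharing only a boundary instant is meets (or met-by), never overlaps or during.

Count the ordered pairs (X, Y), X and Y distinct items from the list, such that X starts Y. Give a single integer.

2

Checking all 72 ordered pairs for relation 'starts'; matching pairs in alphabetical order:
(deploy, standup): deploy starts standup ✓
(sync_call, soundcheck): sync_call starts soundcheck ✓
Count: 2.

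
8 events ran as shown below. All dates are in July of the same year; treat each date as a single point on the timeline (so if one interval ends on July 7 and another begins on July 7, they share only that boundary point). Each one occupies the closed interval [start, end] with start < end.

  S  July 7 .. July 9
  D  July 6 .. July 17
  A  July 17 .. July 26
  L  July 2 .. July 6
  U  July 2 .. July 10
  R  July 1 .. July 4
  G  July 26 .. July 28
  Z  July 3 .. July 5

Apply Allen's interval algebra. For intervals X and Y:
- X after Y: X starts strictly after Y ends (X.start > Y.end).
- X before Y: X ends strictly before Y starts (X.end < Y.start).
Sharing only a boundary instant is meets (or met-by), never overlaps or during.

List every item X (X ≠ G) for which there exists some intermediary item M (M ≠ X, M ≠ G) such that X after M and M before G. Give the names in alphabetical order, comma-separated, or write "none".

Target G = [July 26, July 28].
Intermediaries M with M before G: D, L, R, S, U, Z.
Via D — items with X after D: none.
Via L — items with X after L: A, S.
Via R — items with X after R: A, D, S.
Via S — items with X after S: A.
Via U — items with X after U: A.
Via Z — items with X after Z: A, D, S.
Union: A, D, S.

A, D, S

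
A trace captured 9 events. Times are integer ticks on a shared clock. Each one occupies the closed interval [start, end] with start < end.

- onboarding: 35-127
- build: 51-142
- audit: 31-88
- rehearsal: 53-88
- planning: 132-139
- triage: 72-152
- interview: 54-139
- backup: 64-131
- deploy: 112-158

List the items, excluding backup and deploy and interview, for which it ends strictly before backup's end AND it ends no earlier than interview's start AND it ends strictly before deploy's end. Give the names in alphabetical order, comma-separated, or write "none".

audit, onboarding, rehearsal

Conditions: its end is strictly before backup's end (X.end < 131) AND its end is no earlier than interview's start (X.end >= 54) AND its end is strictly before deploy's end (X.end < 158).
audit: end 88 < 131? ✓; end 88 >= 54? ✓; end 88 < 158? ✓ → yes.
build: end 142 < 131? ✗; end 142 >= 54? ✓; end 142 < 158? ✓ → no.
onboarding: end 127 < 131? ✓; end 127 >= 54? ✓; end 127 < 158? ✓ → yes.
planning: end 139 < 131? ✗; end 139 >= 54? ✓; end 139 < 158? ✓ → no.
rehearsal: end 88 < 131? ✓; end 88 >= 54? ✓; end 88 < 158? ✓ → yes.
triage: end 152 < 131? ✗; end 152 >= 54? ✓; end 152 < 158? ✓ → no.
Result: audit, onboarding, rehearsal.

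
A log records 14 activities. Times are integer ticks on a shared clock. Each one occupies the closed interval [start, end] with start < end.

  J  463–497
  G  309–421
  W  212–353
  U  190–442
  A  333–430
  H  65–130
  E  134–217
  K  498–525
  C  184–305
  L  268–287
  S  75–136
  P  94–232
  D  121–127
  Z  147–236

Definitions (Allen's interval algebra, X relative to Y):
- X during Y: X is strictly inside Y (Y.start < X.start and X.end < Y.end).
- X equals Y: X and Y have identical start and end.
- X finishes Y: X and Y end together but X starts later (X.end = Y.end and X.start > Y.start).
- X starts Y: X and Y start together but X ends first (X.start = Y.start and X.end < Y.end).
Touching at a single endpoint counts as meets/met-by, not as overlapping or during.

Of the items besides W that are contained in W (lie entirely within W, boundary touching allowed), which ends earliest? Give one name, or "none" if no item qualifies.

Target W = [212, 353].
A [333, 430] → overlapped-by → excluded.
C [184, 305] → overlaps → excluded.
D [121, 127] → before → excluded.
E [134, 217] → overlaps → excluded.
G [309, 421] → overlapped-by → excluded.
H [65, 130] → before → excluded.
J [463, 497] → after → excluded.
K [498, 525] → after → excluded.
L [268, 287] → during → candidate.
P [94, 232] → overlaps → excluded.
S [75, 136] → before → excluded.
U [190, 442] → contains → excluded.
Z [147, 236] → overlaps → excluded.
Among candidates, earliest end is 287 → L.

L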